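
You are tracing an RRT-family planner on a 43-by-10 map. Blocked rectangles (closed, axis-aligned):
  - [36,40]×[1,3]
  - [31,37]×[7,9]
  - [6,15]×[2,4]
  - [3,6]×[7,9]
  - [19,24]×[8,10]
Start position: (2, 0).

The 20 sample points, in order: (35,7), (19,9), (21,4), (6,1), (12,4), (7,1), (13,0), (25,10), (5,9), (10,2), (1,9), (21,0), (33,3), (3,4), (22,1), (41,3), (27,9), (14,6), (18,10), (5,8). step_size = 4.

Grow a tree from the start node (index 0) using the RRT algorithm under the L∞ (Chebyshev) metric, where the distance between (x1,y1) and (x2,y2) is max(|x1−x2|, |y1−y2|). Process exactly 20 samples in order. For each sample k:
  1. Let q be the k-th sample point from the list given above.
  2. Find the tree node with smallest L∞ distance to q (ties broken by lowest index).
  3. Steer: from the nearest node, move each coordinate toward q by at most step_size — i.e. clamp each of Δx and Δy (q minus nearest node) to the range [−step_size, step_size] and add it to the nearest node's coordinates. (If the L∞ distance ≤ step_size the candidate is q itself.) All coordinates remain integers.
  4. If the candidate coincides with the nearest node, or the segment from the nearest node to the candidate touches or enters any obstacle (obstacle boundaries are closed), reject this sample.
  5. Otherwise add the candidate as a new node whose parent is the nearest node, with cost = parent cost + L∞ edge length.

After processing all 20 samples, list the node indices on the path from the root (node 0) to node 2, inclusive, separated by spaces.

1. q=(35,7) nearest=0 d=33 new=(6,4) → blocked by [6,15]×[2,4], reject
2. q=(19,9) nearest=0 d=17 new=(6,4) → blocked by [6,15]×[2,4], reject
3. q=(21,4) nearest=0 d=19 new=(6,4) → blocked by [6,15]×[2,4], reject
4. q=(6,1) nearest=0 d=4 new=(6,1) → add node 1 parent=0 cost=4
5. q=(12,4) nearest=1 d=6 new=(10,4) → blocked by [6,15]×[2,4], reject
6. q=(7,1) nearest=1 d=1 new=(7,1) → add node 2 parent=1 cost=5
7. q=(13,0) nearest=2 d=6 new=(11,0) → add node 3 parent=2 cost=9
8. q=(25,10) nearest=3 d=14 new=(15,4) → blocked by [6,15]×[2,4], reject
9. q=(5,9) nearest=1 d=8 new=(5,5) → add node 4 parent=1 cost=8
10. q=(10,2) nearest=3 d=2 new=(10,2) → blocked by [6,15]×[2,4], reject
11. q=(1,9) nearest=4 d=4 new=(1,9) → blocked by [3,6]×[7,9], reject
12. q=(21,0) nearest=3 d=10 new=(15,0) → add node 5 parent=3 cost=13
13. q=(33,3) nearest=5 d=18 new=(19,3) → add node 6 parent=5 cost=17
14. q=(3,4) nearest=4 d=2 new=(3,4) → add node 7 parent=4 cost=10
15. q=(22,1) nearest=6 d=3 new=(22,1) → add node 8 parent=6 cost=20
16. q=(41,3) nearest=8 d=19 new=(26,3) → add node 9 parent=8 cost=24
17. q=(27,9) nearest=9 d=6 new=(27,7) → add node 10 parent=9 cost=28
18. q=(14,6) nearest=6 d=5 new=(15,6) → add node 11 parent=6 cost=21
19. q=(18,10) nearest=11 d=4 new=(18,10) → add node 12 parent=11 cost=25
20. q=(5,8) nearest=4 d=3 new=(5,8) → blocked by [3,6]×[7,9], reject

Path: 0 1 2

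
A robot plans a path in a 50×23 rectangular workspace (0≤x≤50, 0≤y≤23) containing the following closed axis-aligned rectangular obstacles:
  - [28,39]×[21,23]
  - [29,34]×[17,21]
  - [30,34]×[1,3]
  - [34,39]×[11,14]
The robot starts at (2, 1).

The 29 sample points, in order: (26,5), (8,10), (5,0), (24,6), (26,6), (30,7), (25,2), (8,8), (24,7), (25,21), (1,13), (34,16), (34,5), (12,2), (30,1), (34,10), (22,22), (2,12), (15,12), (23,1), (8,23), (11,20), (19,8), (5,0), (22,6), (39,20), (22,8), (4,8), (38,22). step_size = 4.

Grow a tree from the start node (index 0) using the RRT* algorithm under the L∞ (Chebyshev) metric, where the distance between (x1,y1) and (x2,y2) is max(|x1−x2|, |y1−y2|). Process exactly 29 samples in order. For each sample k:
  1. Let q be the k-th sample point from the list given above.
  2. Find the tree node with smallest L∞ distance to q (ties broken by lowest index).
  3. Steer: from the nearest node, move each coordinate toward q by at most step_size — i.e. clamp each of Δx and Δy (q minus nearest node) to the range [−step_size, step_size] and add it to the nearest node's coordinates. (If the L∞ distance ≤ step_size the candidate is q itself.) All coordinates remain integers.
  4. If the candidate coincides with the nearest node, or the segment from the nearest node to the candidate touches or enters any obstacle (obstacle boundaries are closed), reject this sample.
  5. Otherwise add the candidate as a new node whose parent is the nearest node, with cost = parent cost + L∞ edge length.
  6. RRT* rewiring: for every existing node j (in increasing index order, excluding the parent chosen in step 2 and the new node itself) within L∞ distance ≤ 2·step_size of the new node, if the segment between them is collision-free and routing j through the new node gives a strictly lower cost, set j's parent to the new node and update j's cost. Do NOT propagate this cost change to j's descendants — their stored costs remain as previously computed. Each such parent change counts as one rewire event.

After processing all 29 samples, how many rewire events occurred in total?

Rewire events: 2

1. q=(26,5) nearest=0 d=24 new=(6,5) → add node 1 parent=0 cost=4
2. q=(8,10) nearest=1 d=5 new=(8,9) → add node 2 parent=1 cost=8
3. q=(5,0) nearest=0 d=3 new=(5,0) → add node 3 parent=0 cost=3
4. q=(24,6) nearest=2 d=16 new=(12,6) → add node 4 parent=2 cost=12
5. q=(26,6) nearest=4 d=14 new=(16,6) → add node 5 parent=4 cost=16
6. q=(30,7) nearest=5 d=14 new=(20,7) → add node 6 parent=5 cost=20
7. q=(25,2) nearest=6 d=5 new=(24,3) → add node 7 parent=6 cost=24
8. q=(8,8) nearest=2 d=1 new=(8,8) → add node 8 parent=2 cost=9
9. q=(24,7) nearest=6 d=4 new=(24,7) → add node 9 parent=6 cost=24
10. q=(25,21) nearest=6 d=14 new=(24,11) → add node 10 parent=6 cost=24
11. q=(1,13) nearest=2 d=7 new=(4,13) → add node 11 parent=2 cost=12
12. q=(34,16) nearest=9 d=10 new=(28,11) → add node 12 parent=9 cost=28
13. q=(34,5) nearest=12 d=6 new=(32,7) → add node 13 parent=12 cost=32
14. q=(12,2) nearest=4 d=4 new=(12,2) → add node 14 parent=4 cost=16
15. q=(30,1) nearest=7 d=6 new=(28,1) → add node 15 parent=7 cost=28
16. q=(34,10) nearest=13 d=3 new=(34,10) → add node 16 parent=13 cost=35
17. q=(22,22) nearest=10 d=11 new=(22,15) → add node 17 parent=10 cost=28
18. q=(2,12) nearest=11 d=2 new=(2,12) → add node 18 parent=11 cost=14
19. q=(15,12) nearest=6 d=5 new=(16,11) → add node 19 parent=6 cost=24
20. q=(23,1) nearest=7 d=2 new=(23,1) → add node 20 parent=7 cost=26
21. q=(8,23) nearest=11 d=10 new=(8,17) → add node 21 parent=11 cost=16
22. q=(11,20) nearest=21 d=3 new=(11,20) → add node 22 parent=21 cost=19
23. q=(19,8) nearest=6 d=1 new=(19,8) → add node 23 parent=6 cost=21
24. q=(5,0) nearest=3 d=0 → coincident, reject
25. q=(22,6) nearest=6 d=2 new=(22,6) → add node 24 parent=6 cost=22
26. q=(39,20) nearest=16 d=10 new=(38,14) → blocked by [34,39]×[11,14], reject
27. q=(22,8) nearest=6 d=2 new=(22,8) → add node 25 parent=6 cost=22
28. q=(4,8) nearest=1 d=3 new=(4,8) → add node 26 parent=1 cost=7; rewire 14→26 (15<16); rewire 18→26 (11<14)
29. q=(38,22) nearest=12 d=11 new=(32,15) → add node 27 parent=12 cost=32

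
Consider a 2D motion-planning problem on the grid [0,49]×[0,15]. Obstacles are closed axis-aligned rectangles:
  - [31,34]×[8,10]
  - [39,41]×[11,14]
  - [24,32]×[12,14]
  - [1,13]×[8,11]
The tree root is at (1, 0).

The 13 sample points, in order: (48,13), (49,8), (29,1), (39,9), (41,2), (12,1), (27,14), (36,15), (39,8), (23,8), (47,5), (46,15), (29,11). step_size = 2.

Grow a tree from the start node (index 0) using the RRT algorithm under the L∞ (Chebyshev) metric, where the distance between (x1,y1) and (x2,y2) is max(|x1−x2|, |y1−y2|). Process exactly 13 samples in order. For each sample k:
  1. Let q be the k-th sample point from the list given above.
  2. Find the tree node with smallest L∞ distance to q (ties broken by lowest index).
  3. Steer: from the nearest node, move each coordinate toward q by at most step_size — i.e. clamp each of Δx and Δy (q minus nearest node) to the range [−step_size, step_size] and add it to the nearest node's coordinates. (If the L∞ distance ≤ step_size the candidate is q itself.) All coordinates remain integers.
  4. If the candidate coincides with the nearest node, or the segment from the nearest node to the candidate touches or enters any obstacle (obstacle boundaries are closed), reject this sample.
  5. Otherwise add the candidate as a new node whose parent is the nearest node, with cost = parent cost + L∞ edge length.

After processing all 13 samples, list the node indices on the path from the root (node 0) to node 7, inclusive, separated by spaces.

1. q=(48,13) nearest=0 d=47 new=(3,2) → add node 1 parent=0 cost=2
2. q=(49,8) nearest=1 d=46 new=(5,4) → add node 2 parent=1 cost=4
3. q=(29,1) nearest=2 d=24 new=(7,2) → add node 3 parent=2 cost=6
4. q=(39,9) nearest=3 d=32 new=(9,4) → add node 4 parent=3 cost=8
5. q=(41,2) nearest=4 d=32 new=(11,2) → add node 5 parent=4 cost=10
6. q=(12,1) nearest=5 d=1 new=(12,1) → add node 6 parent=5 cost=11
7. q=(27,14) nearest=6 d=15 new=(14,3) → add node 7 parent=6 cost=13
8. q=(36,15) nearest=7 d=22 new=(16,5) → add node 8 parent=7 cost=15
9. q=(39,8) nearest=8 d=23 new=(18,7) → add node 9 parent=8 cost=17
10. q=(23,8) nearest=9 d=5 new=(20,8) → add node 10 parent=9 cost=19
11. q=(47,5) nearest=10 d=27 new=(22,6) → add node 11 parent=10 cost=21
12. q=(46,15) nearest=11 d=24 new=(24,8) → add node 12 parent=11 cost=23
13. q=(29,11) nearest=12 d=5 new=(26,10) → add node 13 parent=12 cost=25

Path: 0 1 2 3 4 5 6 7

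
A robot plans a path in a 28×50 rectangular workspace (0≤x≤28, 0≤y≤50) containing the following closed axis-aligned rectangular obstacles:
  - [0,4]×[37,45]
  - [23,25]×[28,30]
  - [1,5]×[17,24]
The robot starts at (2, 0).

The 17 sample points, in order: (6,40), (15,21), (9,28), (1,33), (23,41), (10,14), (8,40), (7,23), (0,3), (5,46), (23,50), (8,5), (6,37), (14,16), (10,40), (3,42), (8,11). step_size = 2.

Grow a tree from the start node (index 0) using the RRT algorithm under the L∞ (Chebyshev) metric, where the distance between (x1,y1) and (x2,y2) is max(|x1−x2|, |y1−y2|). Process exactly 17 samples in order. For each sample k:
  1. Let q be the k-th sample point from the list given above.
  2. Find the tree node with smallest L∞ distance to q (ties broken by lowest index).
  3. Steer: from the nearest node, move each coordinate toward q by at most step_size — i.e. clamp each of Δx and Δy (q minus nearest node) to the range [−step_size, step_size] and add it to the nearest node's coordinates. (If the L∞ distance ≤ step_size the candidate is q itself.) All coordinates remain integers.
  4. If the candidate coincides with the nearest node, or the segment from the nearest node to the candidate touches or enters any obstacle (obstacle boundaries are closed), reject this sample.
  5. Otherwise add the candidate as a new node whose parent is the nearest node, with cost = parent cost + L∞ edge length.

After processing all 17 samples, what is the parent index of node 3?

1. q=(6,40) nearest=0 d=40 new=(4,2) → add node 1 parent=0 cost=2
2. q=(15,21) nearest=1 d=19 new=(6,4) → add node 2 parent=1 cost=4
3. q=(9,28) nearest=2 d=24 new=(8,6) → add node 3 parent=2 cost=6
4. q=(1,33) nearest=3 d=27 new=(6,8) → add node 4 parent=3 cost=8
5. q=(23,41) nearest=4 d=33 new=(8,10) → add node 5 parent=4 cost=10
6. q=(10,14) nearest=5 d=4 new=(10,12) → add node 6 parent=5 cost=12
7. q=(8,40) nearest=6 d=28 new=(8,14) → add node 7 parent=6 cost=14
8. q=(7,23) nearest=7 d=9 new=(7,16) → add node 8 parent=7 cost=16
9. q=(0,3) nearest=0 d=3 new=(0,2) → add node 9 parent=0 cost=2
10. q=(5,46) nearest=8 d=30 new=(5,18) → blocked by [1,5]×[17,24], reject
11. q=(23,50) nearest=8 d=34 new=(9,18) → add node 10 parent=8 cost=18
12. q=(8,5) nearest=3 d=1 new=(8,5) → add node 11 parent=3 cost=7
13. q=(6,37) nearest=10 d=19 new=(7,20) → add node 12 parent=10 cost=20
14. q=(14,16) nearest=6 d=4 new=(12,14) → add node 13 parent=6 cost=14
15. q=(10,40) nearest=12 d=20 new=(9,22) → add node 14 parent=12 cost=22
16. q=(3,42) nearest=14 d=20 new=(7,24) → add node 15 parent=14 cost=24
17. q=(8,11) nearest=5 d=1 new=(8,11) → add node 16 parent=5 cost=11

Parent of node 3: 2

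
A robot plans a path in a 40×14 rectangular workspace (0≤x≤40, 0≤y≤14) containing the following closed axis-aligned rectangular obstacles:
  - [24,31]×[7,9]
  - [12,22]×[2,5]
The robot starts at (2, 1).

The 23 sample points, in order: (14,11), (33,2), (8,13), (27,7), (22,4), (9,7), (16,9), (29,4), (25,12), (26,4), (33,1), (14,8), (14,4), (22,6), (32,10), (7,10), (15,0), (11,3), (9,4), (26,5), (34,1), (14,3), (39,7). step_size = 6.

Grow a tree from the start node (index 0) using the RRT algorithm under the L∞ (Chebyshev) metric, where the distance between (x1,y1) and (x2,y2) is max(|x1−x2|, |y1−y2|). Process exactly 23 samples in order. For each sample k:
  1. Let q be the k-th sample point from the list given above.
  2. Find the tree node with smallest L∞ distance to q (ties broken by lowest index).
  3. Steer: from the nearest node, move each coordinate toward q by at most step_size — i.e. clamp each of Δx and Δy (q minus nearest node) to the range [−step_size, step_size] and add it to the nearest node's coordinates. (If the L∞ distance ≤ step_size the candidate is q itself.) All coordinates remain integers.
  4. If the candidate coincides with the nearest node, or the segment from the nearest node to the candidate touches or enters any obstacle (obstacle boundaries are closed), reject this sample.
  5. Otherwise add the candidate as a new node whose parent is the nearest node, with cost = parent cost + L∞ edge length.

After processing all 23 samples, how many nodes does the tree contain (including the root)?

1. q=(14,11) nearest=0 d=12 new=(8,7) → add node 1 parent=0 cost=6
2. q=(33,2) nearest=1 d=25 new=(14,2) → blocked by [12,22]×[2,5], reject
3. q=(8,13) nearest=1 d=6 new=(8,13) → add node 2 parent=1 cost=12
4. q=(27,7) nearest=1 d=19 new=(14,7) → add node 3 parent=1 cost=12
5. q=(22,4) nearest=3 d=8 new=(20,4) → blocked by [12,22]×[2,5], reject
6. q=(9,7) nearest=1 d=1 new=(9,7) → add node 4 parent=1 cost=7
7. q=(16,9) nearest=3 d=2 new=(16,9) → add node 5 parent=3 cost=14
8. q=(29,4) nearest=5 d=13 new=(22,4) → blocked by [12,22]×[2,5], reject
9. q=(25,12) nearest=5 d=9 new=(22,12) → add node 6 parent=5 cost=20
10. q=(26,4) nearest=6 d=8 new=(26,6) → blocked by [24,31]×[7,9], reject
11. q=(33,1) nearest=6 d=11 new=(28,6) → blocked by [24,31]×[7,9], reject
12. q=(14,8) nearest=3 d=1 new=(14,8) → add node 7 parent=3 cost=13
13. q=(14,4) nearest=3 d=3 new=(14,4) → blocked by [12,22]×[2,5], reject
14. q=(22,6) nearest=5 d=6 new=(22,6) → add node 8 parent=5 cost=20
15. q=(32,10) nearest=6 d=10 new=(28,10) → add node 9 parent=6 cost=26
16. q=(7,10) nearest=1 d=3 new=(7,10) → add node 10 parent=1 cost=9
17. q=(15,0) nearest=1 d=7 new=(14,1) → blocked by [12,22]×[2,5], reject
18. q=(11,3) nearest=1 d=4 new=(11,3) → add node 11 parent=1 cost=10
19. q=(9,4) nearest=11 d=2 new=(9,4) → add node 12 parent=11 cost=12
20. q=(26,5) nearest=8 d=4 new=(26,5) → add node 13 parent=8 cost=24
21. q=(34,1) nearest=13 d=8 new=(32,1) → add node 14 parent=13 cost=30
22. q=(14,3) nearest=11 d=3 new=(14,3) → blocked by [12,22]×[2,5], reject
23. q=(39,7) nearest=14 d=7 new=(38,7) → add node 15 parent=14 cost=36

Node count: 16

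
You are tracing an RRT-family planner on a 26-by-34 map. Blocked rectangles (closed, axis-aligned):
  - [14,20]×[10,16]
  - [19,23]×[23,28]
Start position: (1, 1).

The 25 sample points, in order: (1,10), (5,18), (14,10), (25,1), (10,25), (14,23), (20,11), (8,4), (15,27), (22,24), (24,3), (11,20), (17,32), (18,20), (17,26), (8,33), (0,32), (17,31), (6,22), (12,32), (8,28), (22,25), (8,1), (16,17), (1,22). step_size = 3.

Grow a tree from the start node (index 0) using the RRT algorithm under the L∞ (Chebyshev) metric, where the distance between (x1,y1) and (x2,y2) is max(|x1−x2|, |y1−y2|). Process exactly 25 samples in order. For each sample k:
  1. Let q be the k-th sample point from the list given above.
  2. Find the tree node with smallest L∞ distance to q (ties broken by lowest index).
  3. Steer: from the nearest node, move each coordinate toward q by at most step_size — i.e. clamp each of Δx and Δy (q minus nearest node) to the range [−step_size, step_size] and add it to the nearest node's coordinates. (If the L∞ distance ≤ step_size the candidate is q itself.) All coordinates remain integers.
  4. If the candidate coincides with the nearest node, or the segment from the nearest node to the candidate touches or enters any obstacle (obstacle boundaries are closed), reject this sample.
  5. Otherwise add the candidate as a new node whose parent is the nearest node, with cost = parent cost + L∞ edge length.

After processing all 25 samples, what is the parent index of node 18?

Parent of node 18: 14

1. q=(1,10) nearest=0 d=9 new=(1,4) → add node 1 parent=0 cost=3
2. q=(5,18) nearest=1 d=14 new=(4,7) → add node 2 parent=1 cost=6
3. q=(14,10) nearest=2 d=10 new=(7,10) → add node 3 parent=2 cost=9
4. q=(25,1) nearest=3 d=18 new=(10,7) → add node 4 parent=3 cost=12
5. q=(10,25) nearest=3 d=15 new=(10,13) → add node 5 parent=3 cost=12
6. q=(14,23) nearest=5 d=10 new=(13,16) → add node 6 parent=5 cost=15
7. q=(20,11) nearest=6 d=7 new=(16,13) → blocked by [14,20]×[10,16], reject
8. q=(8,4) nearest=4 d=3 new=(8,4) → add node 7 parent=4 cost=15
9. q=(15,27) nearest=6 d=11 new=(15,19) → add node 8 parent=6 cost=18
10. q=(22,24) nearest=8 d=7 new=(18,22) → add node 9 parent=8 cost=21
11. q=(24,3) nearest=6 d=13 new=(16,13) → blocked by [14,20]×[10,16], reject
12. q=(11,20) nearest=6 d=4 new=(11,19) → add node 10 parent=6 cost=18
13. q=(17,32) nearest=9 d=10 new=(17,25) → add node 11 parent=9 cost=24
14. q=(18,20) nearest=9 d=2 new=(18,20) → add node 12 parent=9 cost=23
15. q=(17,26) nearest=11 d=1 new=(17,26) → add node 13 parent=11 cost=25
16. q=(8,33) nearest=11 d=9 new=(14,28) → add node 14 parent=11 cost=27
17. q=(0,32) nearest=10 d=13 new=(8,22) → add node 15 parent=10 cost=21
18. q=(17,31) nearest=14 d=3 new=(17,31) → add node 16 parent=14 cost=30
19. q=(6,22) nearest=15 d=2 new=(6,22) → add node 17 parent=15 cost=23
20. q=(12,32) nearest=14 d=4 new=(12,31) → add node 18 parent=14 cost=30
21. q=(8,28) nearest=18 d=4 new=(9,28) → add node 19 parent=18 cost=33
22. q=(22,25) nearest=9 d=4 new=(21,25) → blocked by [19,23]×[23,28], reject
23. q=(8,1) nearest=7 d=3 new=(8,1) → add node 20 parent=7 cost=18
24. q=(16,17) nearest=8 d=2 new=(16,17) → add node 21 parent=8 cost=20
25. q=(1,22) nearest=17 d=5 new=(3,22) → add node 22 parent=17 cost=26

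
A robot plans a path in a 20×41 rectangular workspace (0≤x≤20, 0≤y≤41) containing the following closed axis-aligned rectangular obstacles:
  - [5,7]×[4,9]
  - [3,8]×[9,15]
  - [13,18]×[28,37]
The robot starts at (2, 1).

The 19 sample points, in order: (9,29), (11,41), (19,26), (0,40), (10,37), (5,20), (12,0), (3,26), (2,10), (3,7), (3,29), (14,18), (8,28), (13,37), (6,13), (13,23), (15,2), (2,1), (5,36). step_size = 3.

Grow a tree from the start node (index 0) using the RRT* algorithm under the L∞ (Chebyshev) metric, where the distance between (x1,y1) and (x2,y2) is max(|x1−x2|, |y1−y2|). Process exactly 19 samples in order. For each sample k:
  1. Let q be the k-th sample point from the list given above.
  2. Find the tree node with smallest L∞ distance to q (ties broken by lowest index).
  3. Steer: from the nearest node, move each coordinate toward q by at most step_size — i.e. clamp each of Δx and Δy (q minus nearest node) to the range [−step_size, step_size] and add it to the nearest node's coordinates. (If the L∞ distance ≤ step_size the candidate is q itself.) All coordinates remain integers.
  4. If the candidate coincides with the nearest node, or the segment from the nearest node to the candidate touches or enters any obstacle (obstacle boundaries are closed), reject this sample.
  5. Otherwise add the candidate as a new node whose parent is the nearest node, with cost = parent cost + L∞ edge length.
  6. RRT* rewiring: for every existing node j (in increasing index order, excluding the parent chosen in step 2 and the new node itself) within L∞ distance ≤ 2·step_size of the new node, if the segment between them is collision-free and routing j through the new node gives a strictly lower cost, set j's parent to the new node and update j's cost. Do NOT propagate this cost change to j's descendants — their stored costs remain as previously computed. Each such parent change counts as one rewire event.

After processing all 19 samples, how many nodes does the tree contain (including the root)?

1. q=(9,29) nearest=0 d=28 new=(5,4) → blocked by [5,7]×[4,9], reject
2. q=(11,41) nearest=0 d=40 new=(5,4) → blocked by [5,7]×[4,9], reject
3. q=(19,26) nearest=0 d=25 new=(5,4) → blocked by [5,7]×[4,9], reject
4. q=(0,40) nearest=0 d=39 new=(0,4) → add node 1 parent=0 cost=3
5. q=(10,37) nearest=1 d=33 new=(3,7) → add node 2 parent=1 cost=6
6. q=(5,20) nearest=2 d=13 new=(5,10) → blocked by [3,8]×[9,15], reject
7. q=(12,0) nearest=2 d=9 new=(6,4) → blocked by [5,7]×[4,9], reject
8. q=(3,26) nearest=2 d=19 new=(3,10) → blocked by [3,8]×[9,15], reject
9. q=(2,10) nearest=2 d=3 new=(2,10) → add node 3 parent=2 cost=9
10. q=(3,7) nearest=2 d=0 → coincident, reject
11. q=(3,29) nearest=3 d=19 new=(3,13) → blocked by [3,8]×[9,15], reject
12. q=(14,18) nearest=2 d=11 new=(6,10) → blocked by [5,7]×[4,9], reject
13. q=(8,28) nearest=3 d=18 new=(5,13) → blocked by [3,8]×[9,15], reject
14. q=(13,37) nearest=3 d=27 new=(5,13) → blocked by [3,8]×[9,15], reject
15. q=(6,13) nearest=3 d=4 new=(5,13) → blocked by [3,8]×[9,15], reject
16. q=(13,23) nearest=3 d=13 new=(5,13) → blocked by [3,8]×[9,15], reject
17. q=(15,2) nearest=2 d=12 new=(6,4) → blocked by [5,7]×[4,9], reject
18. q=(2,1) nearest=0 d=0 → coincident, reject
19. q=(5,36) nearest=3 d=26 new=(5,13) → blocked by [3,8]×[9,15], reject

Node count: 4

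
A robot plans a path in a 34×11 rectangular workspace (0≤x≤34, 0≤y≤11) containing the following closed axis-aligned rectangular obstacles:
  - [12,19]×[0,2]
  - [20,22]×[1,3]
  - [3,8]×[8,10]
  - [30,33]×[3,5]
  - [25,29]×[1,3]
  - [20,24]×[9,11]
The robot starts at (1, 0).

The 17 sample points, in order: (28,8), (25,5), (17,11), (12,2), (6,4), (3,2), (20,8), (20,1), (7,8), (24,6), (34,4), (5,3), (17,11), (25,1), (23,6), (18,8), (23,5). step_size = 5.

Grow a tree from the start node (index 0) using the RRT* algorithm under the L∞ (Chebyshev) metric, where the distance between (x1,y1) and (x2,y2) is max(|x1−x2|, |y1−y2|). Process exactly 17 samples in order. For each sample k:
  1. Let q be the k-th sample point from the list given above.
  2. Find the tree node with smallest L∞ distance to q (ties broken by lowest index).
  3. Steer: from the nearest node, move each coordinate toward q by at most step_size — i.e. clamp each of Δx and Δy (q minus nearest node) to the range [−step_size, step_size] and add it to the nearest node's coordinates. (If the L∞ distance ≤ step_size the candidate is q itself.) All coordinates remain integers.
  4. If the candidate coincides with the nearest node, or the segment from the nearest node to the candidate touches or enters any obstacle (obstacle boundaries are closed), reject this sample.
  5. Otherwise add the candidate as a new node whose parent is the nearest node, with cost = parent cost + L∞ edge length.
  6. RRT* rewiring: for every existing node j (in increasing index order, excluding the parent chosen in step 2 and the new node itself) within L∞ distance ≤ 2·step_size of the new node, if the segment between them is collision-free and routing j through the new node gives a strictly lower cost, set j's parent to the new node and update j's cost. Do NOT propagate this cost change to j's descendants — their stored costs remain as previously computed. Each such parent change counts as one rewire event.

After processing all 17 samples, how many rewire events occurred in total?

1. q=(28,8) nearest=0 d=27 new=(6,5) → add node 1 parent=0 cost=5
2. q=(25,5) nearest=1 d=19 new=(11,5) → add node 2 parent=1 cost=10
3. q=(17,11) nearest=2 d=6 new=(16,10) → add node 3 parent=2 cost=15
4. q=(12,2) nearest=2 d=3 new=(12,2) → blocked by [12,19]×[0,2], reject
5. q=(6,4) nearest=1 d=1 new=(6,4) → add node 4 parent=1 cost=6
6. q=(3,2) nearest=0 d=2 new=(3,2) → add node 5 parent=0 cost=2; rewire 4→5 (5<6)
7. q=(20,8) nearest=3 d=4 new=(20,8) → add node 6 parent=3 cost=19
8. q=(20,1) nearest=6 d=7 new=(20,3) → blocked by [20,22]×[1,3], reject
9. q=(7,8) nearest=1 d=3 new=(7,8) → blocked by [3,8]×[8,10], reject
10. q=(24,6) nearest=6 d=4 new=(24,6) → add node 7 parent=6 cost=23
11. q=(34,4) nearest=7 d=10 new=(29,4) → add node 8 parent=7 cost=28
12. q=(5,3) nearest=4 d=1 new=(5,3) → add node 9 parent=4 cost=6
13. q=(17,11) nearest=3 d=1 new=(17,11) → add node 10 parent=3 cost=16
14. q=(25,1) nearest=8 d=4 new=(25,1) → blocked by [25,29]×[1,3], reject
15. q=(23,6) nearest=7 d=1 new=(23,6) → add node 11 parent=7 cost=24
16. q=(18,8) nearest=3 d=2 new=(18,8) → add node 12 parent=3 cost=17; rewire 11→12 (22<24)
17. q=(23,5) nearest=7 d=1 new=(23,5) → add node 13 parent=7 cost=24

Rewire events: 2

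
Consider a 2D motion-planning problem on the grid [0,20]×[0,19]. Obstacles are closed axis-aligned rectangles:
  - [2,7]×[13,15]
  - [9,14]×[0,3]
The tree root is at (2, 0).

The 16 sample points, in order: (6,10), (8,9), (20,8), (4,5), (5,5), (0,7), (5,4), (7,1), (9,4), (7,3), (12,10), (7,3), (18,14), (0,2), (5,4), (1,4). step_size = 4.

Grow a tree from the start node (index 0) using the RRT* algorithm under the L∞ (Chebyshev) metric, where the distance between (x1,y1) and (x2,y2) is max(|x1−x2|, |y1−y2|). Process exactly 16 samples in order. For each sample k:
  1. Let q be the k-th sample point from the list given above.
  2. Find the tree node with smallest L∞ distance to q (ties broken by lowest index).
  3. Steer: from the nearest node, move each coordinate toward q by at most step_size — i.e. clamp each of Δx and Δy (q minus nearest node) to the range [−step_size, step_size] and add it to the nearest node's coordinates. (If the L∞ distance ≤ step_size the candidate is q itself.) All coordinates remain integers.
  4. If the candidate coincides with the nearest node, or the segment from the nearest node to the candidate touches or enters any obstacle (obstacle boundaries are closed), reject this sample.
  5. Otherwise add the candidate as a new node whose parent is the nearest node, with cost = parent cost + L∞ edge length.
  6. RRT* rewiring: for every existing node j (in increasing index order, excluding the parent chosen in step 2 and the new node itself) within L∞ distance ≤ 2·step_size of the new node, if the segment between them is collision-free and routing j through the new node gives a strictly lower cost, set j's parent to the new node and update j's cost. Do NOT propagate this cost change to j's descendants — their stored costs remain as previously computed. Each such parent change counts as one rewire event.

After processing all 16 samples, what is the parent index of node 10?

1. q=(6,10) nearest=0 d=10 new=(6,4) → add node 1 parent=0 cost=4
2. q=(8,9) nearest=1 d=5 new=(8,8) → add node 2 parent=1 cost=8
3. q=(20,8) nearest=2 d=12 new=(12,8) → add node 3 parent=2 cost=12
4. q=(4,5) nearest=1 d=2 new=(4,5) → add node 4 parent=1 cost=6
5. q=(5,5) nearest=1 d=1 new=(5,5) → add node 5 parent=1 cost=5
6. q=(0,7) nearest=4 d=4 new=(0,7) → add node 6 parent=4 cost=10
7. q=(5,4) nearest=1 d=1 new=(5,4) → add node 7 parent=1 cost=5
8. q=(7,1) nearest=1 d=3 new=(7,1) → add node 8 parent=1 cost=7
9. q=(9,4) nearest=1 d=3 new=(9,4) → add node 9 parent=1 cost=7; rewire 3→9 (11<12)
10. q=(7,3) nearest=1 d=1 new=(7,3) → add node 10 parent=1 cost=5; rewire 3→10 (10<11)
11. q=(12,10) nearest=3 d=2 new=(12,10) → add node 11 parent=3 cost=12
12. q=(7,3) nearest=10 d=0 → coincident, reject
13. q=(18,14) nearest=3 d=6 new=(16,12) → add node 12 parent=3 cost=14
14. q=(0,2) nearest=0 d=2 new=(0,2) → add node 13 parent=0 cost=2; rewire 6→13 (7<10)
15. q=(5,4) nearest=7 d=0 → coincident, reject
16. q=(1,4) nearest=13 d=2 new=(1,4) → add node 14 parent=13 cost=4

Parent of node 10: 1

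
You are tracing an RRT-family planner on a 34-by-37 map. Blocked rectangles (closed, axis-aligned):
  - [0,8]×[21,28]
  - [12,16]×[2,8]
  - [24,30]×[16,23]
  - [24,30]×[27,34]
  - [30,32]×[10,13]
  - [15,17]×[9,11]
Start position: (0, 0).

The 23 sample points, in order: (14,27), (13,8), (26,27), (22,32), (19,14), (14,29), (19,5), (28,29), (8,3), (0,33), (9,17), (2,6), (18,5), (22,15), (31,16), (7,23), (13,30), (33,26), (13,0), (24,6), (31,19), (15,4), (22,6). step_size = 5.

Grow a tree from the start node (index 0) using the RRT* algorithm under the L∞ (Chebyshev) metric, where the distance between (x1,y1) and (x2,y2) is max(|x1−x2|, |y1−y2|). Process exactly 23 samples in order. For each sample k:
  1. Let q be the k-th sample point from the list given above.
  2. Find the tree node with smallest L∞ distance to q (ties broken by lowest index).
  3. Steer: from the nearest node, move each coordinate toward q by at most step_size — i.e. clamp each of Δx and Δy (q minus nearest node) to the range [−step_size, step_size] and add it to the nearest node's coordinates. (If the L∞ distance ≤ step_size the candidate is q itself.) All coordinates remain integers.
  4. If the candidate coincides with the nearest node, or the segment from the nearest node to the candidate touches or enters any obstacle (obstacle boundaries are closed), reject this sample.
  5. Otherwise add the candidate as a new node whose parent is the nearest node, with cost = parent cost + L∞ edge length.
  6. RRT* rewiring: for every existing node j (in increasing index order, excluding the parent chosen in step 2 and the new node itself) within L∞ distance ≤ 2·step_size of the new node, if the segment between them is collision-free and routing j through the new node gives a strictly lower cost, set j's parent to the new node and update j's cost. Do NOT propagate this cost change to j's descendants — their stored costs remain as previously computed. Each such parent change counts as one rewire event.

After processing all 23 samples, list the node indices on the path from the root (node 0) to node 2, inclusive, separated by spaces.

Path: 0 1 2

1. q=(14,27) nearest=0 d=27 new=(5,5) → add node 1 parent=0 cost=5
2. q=(13,8) nearest=1 d=8 new=(10,8) → add node 2 parent=1 cost=10
3. q=(26,27) nearest=2 d=19 new=(15,13) → add node 3 parent=2 cost=15
4. q=(22,32) nearest=3 d=19 new=(20,18) → add node 4 parent=3 cost=20
5. q=(19,14) nearest=3 d=4 new=(19,14) → add node 5 parent=3 cost=19
6. q=(14,29) nearest=4 d=11 new=(15,23) → add node 6 parent=4 cost=25
7. q=(19,5) nearest=3 d=8 new=(19,8) → blocked by [15,17]×[9,11], reject
8. q=(28,29) nearest=4 d=11 new=(25,23) → blocked by [24,30]×[16,23], reject
9. q=(8,3) nearest=1 d=3 new=(8,3) → add node 7 parent=1 cost=8
10. q=(0,33) nearest=6 d=15 new=(10,28) → add node 8 parent=6 cost=30
11. q=(9,17) nearest=3 d=6 new=(10,17) → add node 9 parent=3 cost=20
12. q=(2,6) nearest=1 d=3 new=(2,6) → add node 10 parent=1 cost=8
13. q=(18,5) nearest=2 d=8 new=(15,5) → blocked by [12,16]×[2,8], reject
14. q=(22,15) nearest=4 d=3 new=(22,15) → add node 11 parent=4 cost=23
15. q=(31,16) nearest=11 d=9 new=(27,16) → blocked by [24,30]×[16,23], reject
16. q=(7,23) nearest=8 d=5 new=(7,23) → blocked by [0,8]×[21,28], reject
17. q=(13,30) nearest=8 d=3 new=(13,30) → add node 12 parent=8 cost=33
18. q=(33,26) nearest=11 d=11 new=(27,20) → blocked by [24,30]×[16,23], reject
19. q=(13,0) nearest=7 d=5 new=(13,0) → add node 13 parent=7 cost=13
20. q=(24,6) nearest=5 d=8 new=(24,9) → add node 14 parent=5 cost=24
21. q=(31,19) nearest=11 d=9 new=(27,19) → blocked by [24,30]×[16,23], reject
22. q=(15,4) nearest=13 d=4 new=(15,4) → blocked by [12,16]×[2,8], reject
23. q=(22,6) nearest=14 d=3 new=(22,6) → add node 15 parent=14 cost=27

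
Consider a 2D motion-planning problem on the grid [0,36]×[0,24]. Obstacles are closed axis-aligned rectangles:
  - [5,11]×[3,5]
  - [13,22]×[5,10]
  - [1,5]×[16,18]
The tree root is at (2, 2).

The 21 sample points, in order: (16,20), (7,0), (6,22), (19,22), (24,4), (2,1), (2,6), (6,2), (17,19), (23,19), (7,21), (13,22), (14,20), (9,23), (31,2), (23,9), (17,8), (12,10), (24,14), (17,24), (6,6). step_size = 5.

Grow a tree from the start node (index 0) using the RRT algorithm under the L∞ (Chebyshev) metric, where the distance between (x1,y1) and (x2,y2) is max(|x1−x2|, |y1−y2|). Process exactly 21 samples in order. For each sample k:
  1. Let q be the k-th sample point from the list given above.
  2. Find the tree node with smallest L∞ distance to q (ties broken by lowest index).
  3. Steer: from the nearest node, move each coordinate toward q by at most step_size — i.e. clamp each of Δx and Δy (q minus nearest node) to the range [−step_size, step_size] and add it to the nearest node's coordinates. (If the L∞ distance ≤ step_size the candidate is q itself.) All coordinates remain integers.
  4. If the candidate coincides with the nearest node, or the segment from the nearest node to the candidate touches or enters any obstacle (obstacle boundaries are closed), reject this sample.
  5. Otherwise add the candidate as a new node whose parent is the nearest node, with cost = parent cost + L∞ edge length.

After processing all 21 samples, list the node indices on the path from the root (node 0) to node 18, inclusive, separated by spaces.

Path: 0 2 18

1. q=(16,20) nearest=0 d=18 new=(7,7) → blocked by [5,11]×[3,5], reject
2. q=(7,0) nearest=0 d=5 new=(7,0) → add node 1 parent=0 cost=5
3. q=(6,22) nearest=0 d=20 new=(6,7) → add node 2 parent=0 cost=5
4. q=(19,22) nearest=2 d=15 new=(11,12) → add node 3 parent=2 cost=10
5. q=(24,4) nearest=3 d=13 new=(16,7) → blocked by [13,22]×[5,10], reject
6. q=(2,1) nearest=0 d=1 new=(2,1) → add node 4 parent=0 cost=1
7. q=(2,6) nearest=0 d=4 new=(2,6) → add node 5 parent=0 cost=4
8. q=(6,2) nearest=1 d=2 new=(6,2) → add node 6 parent=1 cost=7
9. q=(17,19) nearest=3 d=7 new=(16,17) → add node 7 parent=3 cost=15
10. q=(23,19) nearest=7 d=7 new=(21,19) → add node 8 parent=7 cost=20
11. q=(7,21) nearest=3 d=9 new=(7,17) → add node 9 parent=3 cost=15
12. q=(13,22) nearest=7 d=5 new=(13,22) → add node 10 parent=7 cost=20
13. q=(14,20) nearest=10 d=2 new=(14,20) → add node 11 parent=10 cost=22
14. q=(9,23) nearest=10 d=4 new=(9,23) → add node 12 parent=10 cost=24
15. q=(31,2) nearest=7 d=15 new=(21,12) → add node 13 parent=7 cost=20
16. q=(23,9) nearest=13 d=3 new=(23,9) → add node 14 parent=13 cost=23
17. q=(17,8) nearest=13 d=4 new=(17,8) → blocked by [13,22]×[5,10], reject
18. q=(12,10) nearest=3 d=2 new=(12,10) → add node 15 parent=3 cost=12
19. q=(24,14) nearest=13 d=3 new=(24,14) → add node 16 parent=13 cost=23
20. q=(17,24) nearest=10 d=4 new=(17,24) → add node 17 parent=10 cost=24
21. q=(6,6) nearest=2 d=1 new=(6,6) → add node 18 parent=2 cost=6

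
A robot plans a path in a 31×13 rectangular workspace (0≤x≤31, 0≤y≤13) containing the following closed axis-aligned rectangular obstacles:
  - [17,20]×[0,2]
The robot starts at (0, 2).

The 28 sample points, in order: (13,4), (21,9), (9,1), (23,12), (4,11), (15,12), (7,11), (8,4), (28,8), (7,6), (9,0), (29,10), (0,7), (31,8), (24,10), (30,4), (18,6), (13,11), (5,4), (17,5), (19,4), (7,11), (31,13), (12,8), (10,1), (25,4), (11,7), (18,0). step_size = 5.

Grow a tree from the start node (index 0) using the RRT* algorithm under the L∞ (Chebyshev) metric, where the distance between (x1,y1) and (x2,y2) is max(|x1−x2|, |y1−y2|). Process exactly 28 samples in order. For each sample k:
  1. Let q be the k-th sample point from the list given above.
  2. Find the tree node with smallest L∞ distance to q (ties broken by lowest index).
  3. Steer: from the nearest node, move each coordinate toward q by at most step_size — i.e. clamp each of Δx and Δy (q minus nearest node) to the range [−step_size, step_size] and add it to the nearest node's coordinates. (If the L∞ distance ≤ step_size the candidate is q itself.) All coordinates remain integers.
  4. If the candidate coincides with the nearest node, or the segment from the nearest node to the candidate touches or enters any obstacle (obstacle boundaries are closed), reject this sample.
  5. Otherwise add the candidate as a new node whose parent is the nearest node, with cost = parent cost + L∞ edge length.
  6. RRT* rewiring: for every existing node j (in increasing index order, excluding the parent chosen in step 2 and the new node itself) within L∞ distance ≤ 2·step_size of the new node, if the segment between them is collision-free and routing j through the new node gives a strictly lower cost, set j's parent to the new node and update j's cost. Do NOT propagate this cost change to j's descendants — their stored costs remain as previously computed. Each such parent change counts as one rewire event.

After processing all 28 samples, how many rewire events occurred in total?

Rewire events: 10

1. q=(13,4) nearest=0 d=13 new=(5,4) → add node 1 parent=0 cost=5
2. q=(21,9) nearest=1 d=16 new=(10,9) → add node 2 parent=1 cost=10
3. q=(9,1) nearest=1 d=4 new=(9,1) → add node 3 parent=1 cost=9
4. q=(23,12) nearest=2 d=13 new=(15,12) → add node 4 parent=2 cost=15
5. q=(4,11) nearest=2 d=6 new=(5,11) → add node 5 parent=2 cost=15
6. q=(15,12) nearest=4 d=0 → coincident, reject
7. q=(7,11) nearest=5 d=2 new=(7,11) → add node 6 parent=5 cost=17
8. q=(8,4) nearest=1 d=3 new=(8,4) → add node 7 parent=1 cost=8; rewire 6→7 (15<17)
9. q=(28,8) nearest=4 d=13 new=(20,8) → add node 8 parent=4 cost=20
10. q=(7,6) nearest=1 d=2 new=(7,6) → add node 9 parent=1 cost=7; rewire 5→9 (12<15); rewire 6→9 (12<15)
11. q=(9,0) nearest=3 d=1 new=(9,0) → add node 10 parent=3 cost=10
12. q=(29,10) nearest=8 d=9 new=(25,10) → add node 11 parent=8 cost=25
13. q=(0,7) nearest=0 d=5 new=(0,7) → add node 12 parent=0 cost=5; rewire 5→12 (10<12)
14. q=(31,8) nearest=11 d=6 new=(30,8) → add node 13 parent=11 cost=30
15. q=(24,10) nearest=11 d=1 new=(24,10) → add node 14 parent=11 cost=26
16. q=(30,4) nearest=13 d=4 new=(30,4) → add node 15 parent=13 cost=34
17. q=(18,6) nearest=8 d=2 new=(18,6) → add node 16 parent=8 cost=22
18. q=(13,11) nearest=4 d=2 new=(13,11) → add node 17 parent=4 cost=17
19. q=(5,4) nearest=1 d=0 → coincident, reject
20. q=(17,5) nearest=16 d=1 new=(17,5) → add node 18 parent=16 cost=23
21. q=(19,4) nearest=16 d=2 new=(19,4) → add node 19 parent=16 cost=24
22. q=(7,11) nearest=6 d=0 → coincident, reject
23. q=(31,13) nearest=13 d=5 new=(31,13) → add node 20 parent=13 cost=35
24. q=(12,8) nearest=2 d=2 new=(12,8) → add node 21 parent=2 cost=12; rewire 16→21 (18<22); rewire 17→21 (15<17); rewire 18→21 (17<23); rewire 19→21 (19<24)
25. q=(10,1) nearest=3 d=1 new=(10,1) → add node 22 parent=3 cost=10
26. q=(25,4) nearest=8 d=5 new=(25,4) → add node 23 parent=8 cost=25; rewire 15→23 (30<34); rewire 20→23 (34<35)
27. q=(11,7) nearest=21 d=1 new=(11,7) → add node 24 parent=21 cost=13
28. q=(18,0) nearest=19 d=4 new=(18,0) → blocked by [17,20]×[0,2], reject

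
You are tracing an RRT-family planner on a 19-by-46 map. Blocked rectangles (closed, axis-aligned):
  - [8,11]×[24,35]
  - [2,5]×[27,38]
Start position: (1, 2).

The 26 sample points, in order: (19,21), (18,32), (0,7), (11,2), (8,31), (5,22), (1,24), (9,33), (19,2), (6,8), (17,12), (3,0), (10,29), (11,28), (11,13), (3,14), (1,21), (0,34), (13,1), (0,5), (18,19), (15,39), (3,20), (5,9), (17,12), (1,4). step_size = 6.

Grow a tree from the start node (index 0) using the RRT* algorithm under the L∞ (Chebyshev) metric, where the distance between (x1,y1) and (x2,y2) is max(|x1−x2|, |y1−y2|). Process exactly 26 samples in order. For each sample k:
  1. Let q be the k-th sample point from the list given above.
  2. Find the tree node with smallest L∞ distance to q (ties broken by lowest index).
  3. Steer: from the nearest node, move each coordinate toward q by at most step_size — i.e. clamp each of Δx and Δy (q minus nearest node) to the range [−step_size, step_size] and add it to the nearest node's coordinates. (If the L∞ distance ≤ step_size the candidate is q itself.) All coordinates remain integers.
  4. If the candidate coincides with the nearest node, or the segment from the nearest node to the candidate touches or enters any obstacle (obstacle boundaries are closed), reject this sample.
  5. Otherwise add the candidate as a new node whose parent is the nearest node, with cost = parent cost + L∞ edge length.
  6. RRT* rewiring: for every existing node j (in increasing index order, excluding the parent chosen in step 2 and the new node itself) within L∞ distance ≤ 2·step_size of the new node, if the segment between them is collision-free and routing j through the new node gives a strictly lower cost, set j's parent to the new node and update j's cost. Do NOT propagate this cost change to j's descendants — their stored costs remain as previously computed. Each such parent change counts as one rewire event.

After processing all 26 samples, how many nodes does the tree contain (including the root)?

Node count: 22

1. q=(19,21) nearest=0 d=19 new=(7,8) → add node 1 parent=0 cost=6
2. q=(18,32) nearest=1 d=24 new=(13,14) → add node 2 parent=1 cost=12
3. q=(0,7) nearest=0 d=5 new=(0,7) → add node 3 parent=0 cost=5
4. q=(11,2) nearest=1 d=6 new=(11,2) → add node 4 parent=1 cost=12
5. q=(8,31) nearest=2 d=17 new=(8,20) → add node 5 parent=2 cost=18
6. q=(5,22) nearest=5 d=3 new=(5,22) → add node 6 parent=5 cost=21
7. q=(1,24) nearest=6 d=4 new=(1,24) → add node 7 parent=6 cost=25
8. q=(9,33) nearest=7 d=9 new=(7,30) → blocked by [2,5]×[27,38], reject
9. q=(19,2) nearest=4 d=8 new=(17,2) → add node 8 parent=4 cost=18
10. q=(6,8) nearest=1 d=1 new=(6,8) → add node 9 parent=1 cost=7
11. q=(17,12) nearest=2 d=4 new=(17,12) → add node 10 parent=2 cost=16
12. q=(3,0) nearest=0 d=2 new=(3,0) → add node 11 parent=0 cost=2; rewire 4→11 (10<12)
13. q=(10,29) nearest=6 d=7 new=(10,28) → blocked by [8,11]×[24,35], reject
14. q=(11,28) nearest=6 d=6 new=(11,28) → blocked by [8,11]×[24,35], reject
15. q=(11,13) nearest=2 d=2 new=(11,13) → add node 12 parent=2 cost=14
16. q=(3,14) nearest=1 d=6 new=(3,14) → add node 13 parent=1 cost=12; rewire 6→13 (20<21); rewire 7→13 (22<25)
17. q=(1,21) nearest=7 d=3 new=(1,21) → add node 14 parent=7 cost=25
18. q=(0,34) nearest=7 d=10 new=(0,30) → add node 15 parent=7 cost=28
19. q=(13,1) nearest=4 d=2 new=(13,1) → add node 16 parent=4 cost=12; rewire 8→16 (16<18)
20. q=(0,5) nearest=3 d=2 new=(0,5) → add node 17 parent=3 cost=7
21. q=(18,19) nearest=2 d=5 new=(18,19) → add node 18 parent=2 cost=17
22. q=(15,39) nearest=7 d=15 new=(7,30) → blocked by [2,5]×[27,38], reject
23. q=(3,20) nearest=6 d=2 new=(3,20) → add node 19 parent=6 cost=22; rewire 14→19 (24<25)
24. q=(5,9) nearest=9 d=1 new=(5,9) → add node 20 parent=9 cost=8; rewire 14→20 (20<24); rewire 19→20 (19<22)
25. q=(17,12) nearest=10 d=0 → coincident, reject
26. q=(1,4) nearest=17 d=1 new=(1,4) → add node 21 parent=17 cost=8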